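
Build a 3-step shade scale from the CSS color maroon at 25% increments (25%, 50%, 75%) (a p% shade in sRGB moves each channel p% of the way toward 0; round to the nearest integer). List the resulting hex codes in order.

#600000, #400000, #200000

CSS maroon is rgb(128, 0, 0).
25%: (128 − 32 = 96→96, 0→0, 0→0) → #600000
50%: (128 − 64 = 64→64, 0→0, 0→0) → #400000
75%: (128 − 96 = 32→32, 0→0, 0→0) → #200000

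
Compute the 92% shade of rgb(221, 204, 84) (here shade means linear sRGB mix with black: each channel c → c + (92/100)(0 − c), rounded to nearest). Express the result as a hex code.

A 92% shade moves each channel 92% toward 0:
  R: 221 − 203.32 = 17.68 → 18
  G: 204 − 187.68 = 16.32 → 16
  B: 84 + 0.92×(0−84) = 84 − 77.28 = 6.72 → 7
rgb(18, 16, 7) = #121007.

#121007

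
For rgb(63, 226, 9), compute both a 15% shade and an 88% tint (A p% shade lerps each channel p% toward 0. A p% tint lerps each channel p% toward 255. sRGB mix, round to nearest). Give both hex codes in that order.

#36C008, #E8FCE1

15% shade:
  R: 63 + 0.15×(0−63) = 63 − 9.45 = 53.55 → 54
  G: 226 + 0.15×(0−226) = 226 − 33.9 = 192.1 → 192
  B: 9 + 0.15×(0−9) = 9 − 1.35 = 7.65 → 8
  → #36C008
88% tint:
  R: 63 + 0.88×(255−63) = 63 + 168.96 = 231.96 → 232
  G: 226 + 0.88×(255−226) = 226 + 25.52 = 251.52 → 252
  B: 9 + 0.88×(255−9) = 9 + 216.48 = 225.48 → 225
  → #E8FCE1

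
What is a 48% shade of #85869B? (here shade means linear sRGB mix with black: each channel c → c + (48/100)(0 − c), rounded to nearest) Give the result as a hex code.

#454651

#85869B is rgb(133, 134, 155).
Lerp each channel 48% toward 0:
  R: 133 − 63.84 = 69.16 → 69
  G: 134 + 0.48×(0−134) = 134 − 64.32 = 69.68 → 70
  B: 155 − 74.4 = 80.6 → 81
rgb(69, 70, 81) = #454651.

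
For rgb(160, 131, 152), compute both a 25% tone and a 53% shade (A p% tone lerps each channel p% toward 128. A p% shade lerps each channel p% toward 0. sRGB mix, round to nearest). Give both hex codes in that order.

#988292, #4B3E47

25% tone:
  R: 160 + 0.25×(128−160) = 160 − 8 = 152 → 152
  G: 131 + 0.25×(128−131) = 131 − 0.75 = 130.25 → 130
  B: 152 − 6 = 146 → 146
  → #988292
53% shade:
  R: 160 + 0.53×(0−160) = 160 − 84.8 = 75.2 → 75
  G: 131 + 0.53×(0−131) = 131 − 69.43 = 61.57 → 62
  B: 152 + 0.53×(0−152) = 152 − 80.56 = 71.44 → 71
  → #4B3E47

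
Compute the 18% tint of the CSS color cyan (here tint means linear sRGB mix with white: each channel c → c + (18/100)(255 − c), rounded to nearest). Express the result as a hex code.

#2effff

CSS cyan is rgb(0, 255, 255).
Per channel, c → c + 0.18(255 − c):
  R: 0 + 45.9 = 45.9 → 46
  G: 255 + 0.18×(255−255) = 255 + 0 = 255 → 255
  B: 255 + 0 = 255 → 255
rgb(46, 255, 255) = #2effff.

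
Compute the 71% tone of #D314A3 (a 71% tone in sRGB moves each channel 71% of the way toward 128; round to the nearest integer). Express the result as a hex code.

#D314A3 is rgb(211, 20, 163).
Per channel, c → c + 0.71(128 − c):
  R: 211 − 58.93 = 152.07 → 152
  G: 20 + 76.68 = 96.68 → 97
  B: 163 + 0.71×(128−163) = 163 − 24.85 = 138.15 → 138
rgb(152, 97, 138) = #98618A.

#98618A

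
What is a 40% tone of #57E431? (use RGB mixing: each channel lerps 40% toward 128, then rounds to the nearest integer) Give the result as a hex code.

#57E431 is rgb(87, 228, 49).
Lerp each channel 40% toward 128:
  R: 87 + 0.4×(128−87) = 87 + 16.4 = 103.4 → 103
  G: 228 + 0.4×(128−228) = 228 − 40 = 188 → 188
  B: 49 + 31.6 = 80.6 → 81
rgb(103, 188, 81) = #67BC51.

#67BC51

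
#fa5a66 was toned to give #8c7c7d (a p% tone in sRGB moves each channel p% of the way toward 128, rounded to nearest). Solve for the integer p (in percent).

90%

#fa5a66 is rgb(250, 90, 102); #8c7c7d is rgb(140, 124, 125).
On the R channel (widest range): 140 ≈ 250 + (p/100)(128 − 250), so p ≈ 100×(140 − 250)/(128 − 250) = -11000/-122 = 90.16.
p = 90 reproduces all three channels after rounding.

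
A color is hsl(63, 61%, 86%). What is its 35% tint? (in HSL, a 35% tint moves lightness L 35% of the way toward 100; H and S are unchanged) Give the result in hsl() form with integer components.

hsl(63, 61%, 91%)

L moves 35% from 86 toward 100: 86 + 4.9 = 90.9 → 91.
H and S are unchanged.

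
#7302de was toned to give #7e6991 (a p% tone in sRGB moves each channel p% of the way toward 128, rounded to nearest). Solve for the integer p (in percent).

82%

#7302de is rgb(115, 2, 222); #7e6991 is rgb(126, 105, 145).
On the G channel (widest range): 105 ≈ 2 + (p/100)(128 − 2), so p ≈ 100×(105 − 2)/(128 − 2) = 10300/126 = 81.75.
p = 82 reproduces all three channels after rounding.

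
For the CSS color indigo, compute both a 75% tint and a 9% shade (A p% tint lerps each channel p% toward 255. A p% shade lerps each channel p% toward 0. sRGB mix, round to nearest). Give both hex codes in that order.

CSS indigo is rgb(75, 0, 130).
75% tint:
  R: 75 + 0.75×(255−75) = 75 + 135 = 210 → 210
  G: 0 + 0.75×(255−0) = 0 + 191.25 = 191.25 → 191
  B: 130 + 0.75×(255−130) = 130 + 93.75 = 223.75 → 224
  → #d2bfe0
9% shade:
  R: 75 + 0.09×(0−75) = 75 − 6.75 = 68.25 → 68
  G: 0 + 0 = 0 → 0
  B: 130 + 0.09×(0−130) = 130 − 11.7 = 118.3 → 118
  → #440076

#d2bfe0, #440076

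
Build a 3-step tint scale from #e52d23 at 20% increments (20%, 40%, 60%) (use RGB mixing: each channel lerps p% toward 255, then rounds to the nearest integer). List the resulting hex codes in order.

#ea574f, #ef817b, #f5aba7

#e52d23 is rgb(229, 45, 35).
20%: (229 + 5.2 = 234.2→234, 45 + 42 = 87→87, 35 + 44 = 79→79) → #ea574f
40%: (229 + 10.4 = 239.4→239, 45 + 84 = 129→129, 35 + 88 = 123→123) → #ef817b
60%: (229 + 15.6 = 244.6→245, 45 + 126 = 171→171, 35 + 132 = 167→167) → #f5aba7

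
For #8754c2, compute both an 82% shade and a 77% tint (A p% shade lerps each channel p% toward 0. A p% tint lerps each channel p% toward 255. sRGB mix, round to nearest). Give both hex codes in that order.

#180f23, #e3d8f1

#8754c2 is rgb(135, 84, 194).
82% shade:
  R: 135 − 110.7 = 24.3 → 24
  G: 84 + 0.82×(0−84) = 84 − 68.88 = 15.12 → 15
  B: 194 + 0.82×(0−194) = 194 − 159.08 = 34.92 → 35
  → #180f23
77% tint:
  R: 135 + 92.4 = 227.4 → 227
  G: 84 + 131.67 = 215.67 → 216
  B: 194 + 0.77×(255−194) = 194 + 46.97 = 240.97 → 241
  → #e3d8f1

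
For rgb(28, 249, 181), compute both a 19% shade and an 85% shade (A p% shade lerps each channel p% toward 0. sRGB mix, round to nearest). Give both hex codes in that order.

#17CA93, #04251B

19% shade:
  R: 28 + 0.19×(0−28) = 28 − 5.32 = 22.68 → 23
  G: 249 + 0.19×(0−249) = 249 − 47.31 = 201.69 → 202
  B: 181 + 0.19×(0−181) = 181 − 34.39 = 146.61 → 147
  → #17CA93
85% shade:
  R: 28 + 0.85×(0−28) = 28 − 23.8 = 4.2 → 4
  G: 249 + 0.85×(0−249) = 249 − 211.65 = 37.35 → 37
  B: 181 + 0.85×(0−181) = 181 − 153.85 = 27.15 → 27
  → #04251B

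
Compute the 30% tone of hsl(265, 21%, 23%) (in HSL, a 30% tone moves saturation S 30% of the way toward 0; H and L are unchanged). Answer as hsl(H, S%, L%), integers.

S moves 30% from 21 toward 0: 21 − 6.3 = 14.7 → 15.
H and L are unchanged.

hsl(265, 15%, 23%)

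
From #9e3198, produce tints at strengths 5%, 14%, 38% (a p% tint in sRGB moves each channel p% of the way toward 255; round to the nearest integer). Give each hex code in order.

#9e3198 is rgb(158, 49, 152).
5%: (158 + 4.85 = 162.85→163, 49 + 10.3 = 59.3→59, 152 + 5.15 = 157.15→157) → #a33b9d
14%: (158 + 13.58 = 171.58→172, 49 + 28.84 = 77.84→78, 152 + 14.42 = 166.42→166) → #ac4ea6
38%: (158 + 36.86 = 194.86→195, 49 + 78.28 = 127.28→127, 152 + 39.14 = 191.14→191) → #c37fbf

#a33b9d, #ac4ea6, #c37fbf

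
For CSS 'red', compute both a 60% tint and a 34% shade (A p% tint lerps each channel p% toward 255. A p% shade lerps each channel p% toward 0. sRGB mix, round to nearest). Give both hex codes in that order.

CSS red is rgb(255, 0, 0).
60% tint:
  R: 255 + 0 = 255 → 255
  G: 0 + 153 = 153 → 153
  B: 0 + 0.6×(255−0) = 0 + 153 = 153 → 153
  → #FF9999
34% shade:
  R: 255 − 86.7 = 168.3 → 168
  G: 0 + 0.34×(0−0) = 0 + 0 = 0 → 0
  B: 0 + 0 = 0 → 0
  → #A80000

#FF9999, #A80000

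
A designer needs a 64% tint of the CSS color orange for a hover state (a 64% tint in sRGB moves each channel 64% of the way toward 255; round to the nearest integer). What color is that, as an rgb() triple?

rgb(255, 223, 163)

CSS orange is rgb(255, 165, 0).
Lerp each channel 64% toward 255:
  R: 255 + 0.64×(255−255) = 255 + 0 = 255 → 255
  G: 165 + 0.64×(255−165) = 165 + 57.6 = 222.6 → 223
  B: 0 + 0.64×(255−0) = 0 + 163.2 = 163.2 → 163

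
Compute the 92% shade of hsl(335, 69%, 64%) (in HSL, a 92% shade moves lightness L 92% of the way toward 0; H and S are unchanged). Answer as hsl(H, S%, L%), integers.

L moves 92% from 64 toward 0: 64 − 58.88 = 5.12 → 5.
H and S are unchanged.

hsl(335, 69%, 5%)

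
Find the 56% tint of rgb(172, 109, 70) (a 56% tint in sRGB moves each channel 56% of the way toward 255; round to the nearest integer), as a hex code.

#DABFAE

A 56% tint moves each channel 56% toward 255:
  R: 172 + 46.48 = 218.48 → 218
  G: 109 + 0.56×(255−109) = 109 + 81.76 = 190.76 → 191
  B: 70 + 0.56×(255−70) = 70 + 103.6 = 173.6 → 174
rgb(218, 191, 174) = #DABFAE.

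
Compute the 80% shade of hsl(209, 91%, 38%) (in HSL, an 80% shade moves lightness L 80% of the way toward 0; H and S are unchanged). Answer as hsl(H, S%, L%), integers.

hsl(209, 91%, 8%)

L moves 80% from 38 toward 0: 38 − 30.4 = 7.6 → 8.
H and S are unchanged.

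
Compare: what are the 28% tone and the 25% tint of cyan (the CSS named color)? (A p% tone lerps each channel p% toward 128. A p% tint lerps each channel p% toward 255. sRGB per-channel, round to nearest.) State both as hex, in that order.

CSS cyan is rgb(0, 255, 255).
28% tone:
  R: 0 + 0.28×(128−0) = 0 + 35.84 = 35.84 → 36
  G: 255 + 0.28×(128−255) = 255 − 35.56 = 219.44 → 219
  B: 255 + 0.28×(128−255) = 255 − 35.56 = 219.44 → 219
  → #24dbdb
25% tint:
  R: 0 + 0.25×(255−0) = 0 + 63.75 = 63.75 → 64
  G: 255 + 0.25×(255−255) = 255 + 0 = 255 → 255
  B: 255 + 0 = 255 → 255
  → #40ffff

#24dbdb, #40ffff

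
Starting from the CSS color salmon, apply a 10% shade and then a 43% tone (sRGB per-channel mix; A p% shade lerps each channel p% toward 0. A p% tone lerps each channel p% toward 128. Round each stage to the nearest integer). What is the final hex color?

#B77972

CSS salmon is rgb(250, 128, 114).
A 10% shade moves each channel 10% toward 0:
  R: 250 + 0.1×(0−250) = 250 − 25 = 225 → 225
  G: 128 + 0.1×(0−128) = 128 − 12.8 = 115.2 → 115
  B: 114 + 0.1×(0−114) = 114 − 11.4 = 102.6 → 103
After the shade: rgb(225, 115, 103) = #E17367.
A 43% tone moves each channel 43% toward 128:
  R: 225 + 0.43×(128−225) = 225 − 41.71 = 183.29 → 183
  G: 115 + 5.59 = 120.59 → 121
  B: 103 + 0.43×(128−103) = 103 + 10.75 = 113.75 → 114
rgb(183, 121, 114) = #B77972.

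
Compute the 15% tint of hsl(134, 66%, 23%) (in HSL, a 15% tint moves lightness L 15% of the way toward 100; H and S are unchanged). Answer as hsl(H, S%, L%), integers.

hsl(134, 66%, 35%)

L moves 15% from 23 toward 100: 23 + 11.55 = 34.55 → 35.
H and S are unchanged.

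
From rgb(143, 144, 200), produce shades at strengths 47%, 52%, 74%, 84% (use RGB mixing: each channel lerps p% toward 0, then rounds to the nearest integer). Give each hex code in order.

#4c4c6a, #454560, #252534, #171720

47%: (143 − 67.21 = 75.79→76, 144 − 67.68 = 76.32→76, 200 − 94 = 106→106) → #4c4c6a
52%: (143 − 74.36 = 68.64→69, 144 − 74.88 = 69.12→69, 200 − 104 = 96→96) → #454560
74%: (143 − 105.82 = 37.18→37, 144 − 106.56 = 37.44→37, 200 − 148 = 52→52) → #252534
84%: (143 − 120.12 = 22.88→23, 144 − 120.96 = 23.04→23, 200 − 168 = 32→32) → #171720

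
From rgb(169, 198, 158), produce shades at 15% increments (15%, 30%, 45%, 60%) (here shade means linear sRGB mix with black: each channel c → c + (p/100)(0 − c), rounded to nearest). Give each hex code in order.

15%: (169 − 25.35 = 143.65→144, 198 − 29.7 = 168.3→168, 158 − 23.7 = 134.3→134) → #90a886
30%: (169 − 50.7 = 118.3→118, 198 − 59.4 = 138.6→139, 158 − 47.4 = 110.6→111) → #768b6f
45%: (169 − 76.05 = 92.95→93, 198 − 89.1 = 108.9→109, 158 − 71.1 = 86.9→87) → #5d6d57
60%: (169 − 101.4 = 67.6→68, 198 − 118.8 = 79.2→79, 158 − 94.8 = 63.2→63) → #444f3f

#90a886, #768b6f, #5d6d57, #444f3f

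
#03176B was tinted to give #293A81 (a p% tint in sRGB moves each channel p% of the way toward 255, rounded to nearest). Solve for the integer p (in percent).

15%

#03176B is rgb(3, 23, 107); #293A81 is rgb(41, 58, 129).
On the R channel (widest range): 41 ≈ 3 + (p/100)(255 − 3), so p ≈ 100×(41 − 3)/(255 − 3) = 3800/252 = 15.08.
p = 15 reproduces all three channels after rounding.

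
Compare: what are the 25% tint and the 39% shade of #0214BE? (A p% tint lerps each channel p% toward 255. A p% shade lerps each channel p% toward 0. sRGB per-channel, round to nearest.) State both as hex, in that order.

#0214BE is rgb(2, 20, 190).
25% tint:
  R: 2 + 63.25 = 65.25 → 65
  G: 20 + 58.75 = 78.75 → 79
  B: 190 + 16.25 = 206.25 → 206
  → #414FCE
39% shade:
  R: 2 − 0.78 = 1.22 → 1
  G: 20 + 0.39×(0−20) = 20 − 7.8 = 12.2 → 12
  B: 190 + 0.39×(0−190) = 190 − 74.1 = 115.9 → 116
  → #010C74

#414FCE, #010C74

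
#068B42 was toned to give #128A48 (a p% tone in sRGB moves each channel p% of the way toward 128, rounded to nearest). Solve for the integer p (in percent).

10%

#068B42 is rgb(6, 139, 66); #128A48 is rgb(18, 138, 72).
On the R channel (widest range): 18 ≈ 6 + (p/100)(128 − 6), so p ≈ 100×(18 − 6)/(128 − 6) = 1200/122 = 9.84.
p = 10 reproduces all three channels after rounding.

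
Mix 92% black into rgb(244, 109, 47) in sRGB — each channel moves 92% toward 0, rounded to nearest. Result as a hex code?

#140904

Lerp each channel 92% toward 0:
  R: 244 + 0.92×(0−244) = 244 − 224.48 = 19.52 → 20
  G: 109 + 0.92×(0−109) = 109 − 100.28 = 8.72 → 9
  B: 47 − 43.24 = 3.76 → 4
rgb(20, 9, 4) = #140904.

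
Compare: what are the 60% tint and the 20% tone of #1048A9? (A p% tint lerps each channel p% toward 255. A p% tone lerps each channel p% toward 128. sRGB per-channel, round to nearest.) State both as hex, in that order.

#9FB6DD, #2653A1

#1048A9 is rgb(16, 72, 169).
60% tint:
  R: 16 + 143.4 = 159.4 → 159
  G: 72 + 0.6×(255−72) = 72 + 109.8 = 181.8 → 182
  B: 169 + 0.6×(255−169) = 169 + 51.6 = 220.6 → 221
  → #9FB6DD
20% tone:
  R: 16 + 0.2×(128−16) = 16 + 22.4 = 38.4 → 38
  G: 72 + 0.2×(128−72) = 72 + 11.2 = 83.2 → 83
  B: 169 − 8.2 = 160.8 → 161
  → #2653A1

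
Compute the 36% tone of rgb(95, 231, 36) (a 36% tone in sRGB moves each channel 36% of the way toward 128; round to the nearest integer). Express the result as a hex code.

Per channel, c → c + 0.36(128 − c):
  R: 95 + 11.88 = 106.88 → 107
  G: 231 + 0.36×(128−231) = 231 − 37.08 = 193.92 → 194
  B: 36 + 33.12 = 69.12 → 69
rgb(107, 194, 69) = #6BC245.

#6BC245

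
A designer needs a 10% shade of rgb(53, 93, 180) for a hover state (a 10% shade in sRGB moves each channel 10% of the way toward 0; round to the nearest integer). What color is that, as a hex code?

Per channel, c → c + 0.1(0 − c):
  R: 53 + 0.1×(0−53) = 53 − 5.3 = 47.7 → 48
  G: 93 − 9.3 = 83.7 → 84
  B: 180 − 18 = 162 → 162
rgb(48, 84, 162) = #3054A2.

#3054A2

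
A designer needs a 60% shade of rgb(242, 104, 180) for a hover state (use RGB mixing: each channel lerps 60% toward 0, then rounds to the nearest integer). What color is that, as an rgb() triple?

rgb(97, 42, 72)

Lerp each channel 60% toward 0:
  R: 242 − 145.2 = 96.8 → 97
  G: 104 + 0.6×(0−104) = 104 − 62.4 = 41.6 → 42
  B: 180 − 108 = 72 → 72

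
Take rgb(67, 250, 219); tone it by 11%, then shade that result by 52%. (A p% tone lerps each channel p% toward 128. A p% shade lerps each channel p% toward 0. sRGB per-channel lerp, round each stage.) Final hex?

Lerp each channel 11% toward 128:
  R: 67 + 0.11×(128−67) = 67 + 6.71 = 73.71 → 74
  G: 250 + 0.11×(128−250) = 250 − 13.42 = 236.58 → 237
  B: 219 + 0.11×(128−219) = 219 − 10.01 = 208.99 → 209
After the tone: rgb(74, 237, 209) = #4AEDD1.
Lerp each channel 52% toward 0:
  R: 74 − 38.48 = 35.52 → 36
  G: 237 + 0.52×(0−237) = 237 − 123.24 = 113.76 → 114
  B: 209 + 0.52×(0−209) = 209 − 108.68 = 100.32 → 100
rgb(36, 114, 100) = #247264.

#247264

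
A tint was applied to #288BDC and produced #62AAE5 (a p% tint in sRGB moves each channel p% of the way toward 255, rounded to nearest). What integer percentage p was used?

#288BDC is rgb(40, 139, 220); #62AAE5 is rgb(98, 170, 229).
On the R channel (widest range): 98 ≈ 40 + (p/100)(255 − 40), so p ≈ 100×(98 − 40)/(255 − 40) = 5800/215 = 26.98.
p = 27 reproduces all three channels after rounding.

27%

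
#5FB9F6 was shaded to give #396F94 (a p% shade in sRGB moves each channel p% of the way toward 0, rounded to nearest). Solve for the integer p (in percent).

#5FB9F6 is rgb(95, 185, 246); #396F94 is rgb(57, 111, 148).
On the B channel (widest range): 148 ≈ 246 + (p/100)(0 − 246), so p ≈ 100×(148 − 246)/(0 − 246) = -9800/-246 = 39.84.
p = 40 reproduces all three channels after rounding.

40%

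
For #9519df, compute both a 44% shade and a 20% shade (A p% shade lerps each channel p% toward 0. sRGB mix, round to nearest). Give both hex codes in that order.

#9519df is rgb(149, 25, 223).
44% shade:
  R: 149 + 0.44×(0−149) = 149 − 65.56 = 83.44 → 83
  G: 25 − 11 = 14 → 14
  B: 223 − 98.12 = 124.88 → 125
  → #530e7d
20% shade:
  R: 149 + 0.2×(0−149) = 149 − 29.8 = 119.2 → 119
  G: 25 + 0.2×(0−25) = 25 − 5 = 20 → 20
  B: 223 − 44.6 = 178.4 → 178
  → #7714b2

#530e7d, #7714b2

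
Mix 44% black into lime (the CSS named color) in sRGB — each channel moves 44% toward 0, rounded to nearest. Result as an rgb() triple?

rgb(0, 143, 0)

CSS lime is rgb(0, 255, 0).
A 44% shade moves each channel 44% toward 0:
  R: 0 + 0 = 0 → 0
  G: 255 + 0.44×(0−255) = 255 − 112.2 = 142.8 → 143
  B: 0 + 0 = 0 → 0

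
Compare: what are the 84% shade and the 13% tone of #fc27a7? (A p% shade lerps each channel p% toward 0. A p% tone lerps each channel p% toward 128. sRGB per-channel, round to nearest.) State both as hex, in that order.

#28061b, #ec33a2

#fc27a7 is rgb(252, 39, 167).
84% shade:
  R: 252 + 0.84×(0−252) = 252 − 211.68 = 40.32 → 40
  G: 39 − 32.76 = 6.24 → 6
  B: 167 + 0.84×(0−167) = 167 − 140.28 = 26.72 → 27
  → #28061b
13% tone:
  R: 252 − 16.12 = 235.88 → 236
  G: 39 + 11.57 = 50.57 → 51
  B: 167 − 5.07 = 161.93 → 162
  → #ec33a2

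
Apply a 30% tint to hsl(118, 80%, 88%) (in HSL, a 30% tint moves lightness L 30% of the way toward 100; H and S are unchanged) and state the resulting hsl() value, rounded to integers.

L moves 30% from 88 toward 100: 88 + 3.6 = 91.6 → 92.
H and S are unchanged.

hsl(118, 80%, 92%)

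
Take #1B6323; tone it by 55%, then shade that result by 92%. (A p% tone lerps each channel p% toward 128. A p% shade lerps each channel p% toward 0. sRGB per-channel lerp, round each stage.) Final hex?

#1B6323 is rgb(27, 99, 35).
Per channel, c → c + 0.55(128 − c):
  R: 27 + 55.55 = 82.55 → 83
  G: 99 + 15.95 = 114.95 → 115
  B: 35 + 51.15 = 86.15 → 86
After the tone: rgb(83, 115, 86) = #537356.
A 92% shade moves each channel 92% toward 0:
  R: 83 + 0.92×(0−83) = 83 − 76.36 = 6.64 → 7
  G: 115 − 105.8 = 9.2 → 9
  B: 86 + 0.92×(0−86) = 86 − 79.12 = 6.88 → 7
rgb(7, 9, 7) = #070907.

#070907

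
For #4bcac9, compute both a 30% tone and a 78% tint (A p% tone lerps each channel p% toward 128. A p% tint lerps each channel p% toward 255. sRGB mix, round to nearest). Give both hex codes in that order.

#5bb4b3, #d7f3f3

#4bcac9 is rgb(75, 202, 201).
30% tone:
  R: 75 + 15.9 = 90.9 → 91
  G: 202 + 0.3×(128−202) = 202 − 22.2 = 179.8 → 180
  B: 201 + 0.3×(128−201) = 201 − 21.9 = 179.1 → 179
  → #5bb4b3
78% tint:
  R: 75 + 0.78×(255−75) = 75 + 140.4 = 215.4 → 215
  G: 202 + 0.78×(255−202) = 202 + 41.34 = 243.34 → 243
  B: 201 + 0.78×(255−201) = 201 + 42.12 = 243.12 → 243
  → #d7f3f3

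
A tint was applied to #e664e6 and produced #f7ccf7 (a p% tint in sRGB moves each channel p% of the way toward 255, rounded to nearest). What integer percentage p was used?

67%

#e664e6 is rgb(230, 100, 230); #f7ccf7 is rgb(247, 204, 247).
On the G channel (widest range): 204 ≈ 100 + (p/100)(255 − 100), so p ≈ 100×(204 − 100)/(255 − 100) = 10400/155 = 67.10.
p = 67 reproduces all three channels after rounding.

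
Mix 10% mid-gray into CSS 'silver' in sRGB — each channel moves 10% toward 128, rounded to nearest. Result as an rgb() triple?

rgb(186, 186, 186)

CSS silver is rgb(192, 192, 192).
Lerp each channel 10% toward 128:
  R: 192 + 0.1×(128−192) = 192 − 6.4 = 185.6 → 186
  G: 192 + 0.1×(128−192) = 192 − 6.4 = 185.6 → 186
  B: 192 − 6.4 = 185.6 → 186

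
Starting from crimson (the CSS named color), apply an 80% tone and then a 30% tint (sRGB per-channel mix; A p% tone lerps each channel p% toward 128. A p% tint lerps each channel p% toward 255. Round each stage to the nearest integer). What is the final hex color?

CSS crimson is rgb(220, 20, 60).
An 80% tone moves each channel 80% toward 128:
  R: 220 + 0.8×(128−220) = 220 − 73.6 = 146.4 → 146
  G: 20 + 0.8×(128−20) = 20 + 86.4 = 106.4 → 106
  B: 60 + 0.8×(128−60) = 60 + 54.4 = 114.4 → 114
After the tone: rgb(146, 106, 114) = #926A72.
A 30% tint moves each channel 30% toward 255:
  R: 146 + 0.3×(255−146) = 146 + 32.7 = 178.7 → 179
  G: 106 + 44.7 = 150.7 → 151
  B: 114 + 42.3 = 156.3 → 156
rgb(179, 151, 156) = #B3979C.

#B3979C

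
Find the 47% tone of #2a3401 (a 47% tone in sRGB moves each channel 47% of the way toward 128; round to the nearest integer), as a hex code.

#52583d

#2a3401 is rgb(42, 52, 1).
Lerp each channel 47% toward 128:
  R: 42 + 0.47×(128−42) = 42 + 40.42 = 82.42 → 82
  G: 52 + 0.47×(128−52) = 52 + 35.72 = 87.72 → 88
  B: 1 + 0.47×(128−1) = 1 + 59.69 = 60.69 → 61
rgb(82, 88, 61) = #52583d.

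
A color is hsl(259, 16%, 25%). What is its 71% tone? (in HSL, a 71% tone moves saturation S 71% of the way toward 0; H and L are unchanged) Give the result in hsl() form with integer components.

S moves 71% from 16 toward 0: 16 − 11.36 = 4.64 → 5.
H and L are unchanged.

hsl(259, 5%, 25%)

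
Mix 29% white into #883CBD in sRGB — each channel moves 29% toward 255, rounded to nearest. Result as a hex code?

#883CBD is rgb(136, 60, 189).
A 29% tint moves each channel 29% toward 255:
  R: 136 + 0.29×(255−136) = 136 + 34.51 = 170.51 → 171
  G: 60 + 56.55 = 116.55 → 117
  B: 189 + 0.29×(255−189) = 189 + 19.14 = 208.14 → 208
rgb(171, 117, 208) = #AB75D0.

#AB75D0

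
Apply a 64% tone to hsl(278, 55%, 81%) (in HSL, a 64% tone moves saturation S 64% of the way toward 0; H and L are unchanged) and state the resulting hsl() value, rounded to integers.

hsl(278, 20%, 81%)

S moves 64% from 55 toward 0: 55 − 35.2 = 19.8 → 20.
H and L are unchanged.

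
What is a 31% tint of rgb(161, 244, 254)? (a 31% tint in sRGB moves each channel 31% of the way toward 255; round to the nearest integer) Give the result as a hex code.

Lerp each channel 31% toward 255:
  R: 161 + 0.31×(255−161) = 161 + 29.14 = 190.14 → 190
  G: 244 + 0.31×(255−244) = 244 + 3.41 = 247.41 → 247
  B: 254 + 0.31×(255−254) = 254 + 0.31 = 254.31 → 254
rgb(190, 247, 254) = #BEF7FE.

#BEF7FE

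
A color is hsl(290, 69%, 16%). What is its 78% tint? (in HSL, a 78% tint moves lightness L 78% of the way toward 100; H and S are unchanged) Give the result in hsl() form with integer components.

L moves 78% from 16 toward 100: 16 + 65.52 = 81.52 → 82.
H and S are unchanged.

hsl(290, 69%, 82%)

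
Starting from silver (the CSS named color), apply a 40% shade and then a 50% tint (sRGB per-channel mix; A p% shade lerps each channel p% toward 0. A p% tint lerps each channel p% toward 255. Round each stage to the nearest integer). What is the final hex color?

#B9B9B9

CSS silver is rgb(192, 192, 192).
A 40% shade moves each channel 40% toward 0:
  R: 192 + 0.4×(0−192) = 192 − 76.8 = 115.2 → 115
  G: 192 + 0.4×(0−192) = 192 − 76.8 = 115.2 → 115
  B: 192 − 76.8 = 115.2 → 115
After the shade: rgb(115, 115, 115) = #737373.
Lerp each channel 50% toward 255:
  R: 115 + 0.5×(255−115) = 115 + 70 = 185 → 185
  G: 115 + 0.5×(255−115) = 115 + 70 = 185 → 185
  B: 115 + 0.5×(255−115) = 115 + 70 = 185 → 185
rgb(185, 185, 185) = #B9B9B9.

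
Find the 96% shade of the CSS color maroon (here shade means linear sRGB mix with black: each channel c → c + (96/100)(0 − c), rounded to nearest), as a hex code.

#050000

CSS maroon is rgb(128, 0, 0).
Per channel, c → c + 0.96(0 − c):
  R: 128 − 122.88 = 5.12 → 5
  G: 0 + 0 = 0 → 0
  B: 0 + 0.96×(0−0) = 0 + 0 = 0 → 0
rgb(5, 0, 0) = #050000.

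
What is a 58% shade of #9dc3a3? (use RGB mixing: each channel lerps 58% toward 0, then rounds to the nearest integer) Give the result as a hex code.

#425244

#9dc3a3 is rgb(157, 195, 163).
Lerp each channel 58% toward 0:
  R: 157 + 0.58×(0−157) = 157 − 91.06 = 65.94 → 66
  G: 195 − 113.1 = 81.9 → 82
  B: 163 + 0.58×(0−163) = 163 − 94.54 = 68.46 → 68
rgb(66, 82, 68) = #425244.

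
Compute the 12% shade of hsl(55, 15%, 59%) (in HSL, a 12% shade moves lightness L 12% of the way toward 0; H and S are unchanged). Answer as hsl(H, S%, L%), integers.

L moves 12% from 59 toward 0: 59 − 7.08 = 51.92 → 52.
H and S are unchanged.

hsl(55, 15%, 52%)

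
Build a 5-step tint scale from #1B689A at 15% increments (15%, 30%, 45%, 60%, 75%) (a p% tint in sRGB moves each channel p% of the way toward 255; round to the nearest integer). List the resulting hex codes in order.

#3D7FA9, #5F95B8, #82ACC7, #A4C3D7, #C6D9E6

#1B689A is rgb(27, 104, 154).
15%: (27 + 34.2 = 61.2→61, 104 + 22.65 = 126.65→127, 154 + 15.15 = 169.15→169) → #3D7FA9
30%: (27 + 68.4 = 95.4→95, 104 + 45.3 = 149.3→149, 154 + 30.3 = 184.3→184) → #5F95B8
45%: (27 + 102.6 = 129.6→130, 104 + 67.95 = 171.95→172, 154 + 45.45 = 199.45→199) → #82ACC7
60%: (27 + 136.8 = 163.8→164, 104 + 90.6 = 194.6→195, 154 + 60.6 = 214.6→215) → #A4C3D7
75%: (27 + 171 = 198→198, 104 + 113.25 = 217.25→217, 154 + 75.75 = 229.75→230) → #C6D9E6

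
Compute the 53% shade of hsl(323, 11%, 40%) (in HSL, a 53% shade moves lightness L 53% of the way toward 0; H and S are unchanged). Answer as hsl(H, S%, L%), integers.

hsl(323, 11%, 19%)

L moves 53% from 40 toward 0: 40 − 21.2 = 18.8 → 19.
H and S are unchanged.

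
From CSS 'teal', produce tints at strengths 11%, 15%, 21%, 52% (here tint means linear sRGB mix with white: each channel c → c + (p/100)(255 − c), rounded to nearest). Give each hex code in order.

#1c8e8e, #269393, #369b9b, #85c2c2

CSS teal is rgb(0, 128, 128).
11%: (0 + 28.05 = 28.05→28, 128 + 13.97 = 141.97→142, 128 + 13.97 = 141.97→142) → #1c8e8e
15%: (0 + 38.25 = 38.25→38, 128 + 19.05 = 147.05→147, 128 + 19.05 = 147.05→147) → #269393
21%: (0 + 53.55 = 53.55→54, 128 + 26.67 = 154.67→155, 128 + 26.67 = 154.67→155) → #369b9b
52%: (0 + 132.6 = 132.6→133, 128 + 66.04 = 194.04→194, 128 + 66.04 = 194.04→194) → #85c2c2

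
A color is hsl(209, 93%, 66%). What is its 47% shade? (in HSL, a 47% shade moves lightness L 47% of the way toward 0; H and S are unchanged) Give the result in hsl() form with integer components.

L moves 47% from 66 toward 0: 66 − 31.02 = 34.98 → 35.
H and S are unchanged.

hsl(209, 93%, 35%)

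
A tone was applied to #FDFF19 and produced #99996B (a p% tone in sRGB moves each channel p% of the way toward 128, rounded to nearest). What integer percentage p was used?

#FDFF19 is rgb(253, 255, 25); #99996B is rgb(153, 153, 107).
On the G channel (widest range): 153 ≈ 255 + (p/100)(128 − 255), so p ≈ 100×(153 − 255)/(128 − 255) = -10200/-127 = 80.31.
p = 80 reproduces all three channels after rounding.

80%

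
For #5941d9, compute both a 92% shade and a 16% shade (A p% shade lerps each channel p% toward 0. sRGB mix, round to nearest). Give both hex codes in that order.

#5941d9 is rgb(89, 65, 217).
92% shade:
  R: 89 + 0.92×(0−89) = 89 − 81.88 = 7.12 → 7
  G: 65 + 0.92×(0−65) = 65 − 59.8 = 5.2 → 5
  B: 217 + 0.92×(0−217) = 217 − 199.64 = 17.36 → 17
  → #070511
16% shade:
  R: 89 + 0.16×(0−89) = 89 − 14.24 = 74.76 → 75
  G: 65 − 10.4 = 54.6 → 55
  B: 217 + 0.16×(0−217) = 217 − 34.72 = 182.28 → 182
  → #4b37b6

#070511, #4b37b6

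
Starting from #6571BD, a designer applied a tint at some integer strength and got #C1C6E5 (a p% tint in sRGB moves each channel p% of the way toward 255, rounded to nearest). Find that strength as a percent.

60%

#6571BD is rgb(101, 113, 189); #C1C6E5 is rgb(193, 198, 229).
On the R channel (widest range): 193 ≈ 101 + (p/100)(255 − 101), so p ≈ 100×(193 − 101)/(255 − 101) = 9200/154 = 59.74.
p = 60 reproduces all three channels after rounding.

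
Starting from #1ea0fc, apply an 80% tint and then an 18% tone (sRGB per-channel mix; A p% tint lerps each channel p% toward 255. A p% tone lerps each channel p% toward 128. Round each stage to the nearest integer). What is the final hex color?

#c3d9e7

#1ea0fc is rgb(30, 160, 252).
An 80% tint moves each channel 80% toward 255:
  R: 30 + 180 = 210 → 210
  G: 160 + 76 = 236 → 236
  B: 252 + 0.8×(255−252) = 252 + 2.4 = 254.4 → 254
After the tint: rgb(210, 236, 254) = #d2ecfe.
An 18% tone moves each channel 18% toward 128:
  R: 210 + 0.18×(128−210) = 210 − 14.76 = 195.24 → 195
  G: 236 + 0.18×(128−236) = 236 − 19.44 = 216.56 → 217
  B: 254 + 0.18×(128−254) = 254 − 22.68 = 231.32 → 231
rgb(195, 217, 231) = #c3d9e7.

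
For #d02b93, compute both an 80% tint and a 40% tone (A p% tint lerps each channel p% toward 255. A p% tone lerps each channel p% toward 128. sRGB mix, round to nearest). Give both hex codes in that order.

#d02b93 is rgb(208, 43, 147).
80% tint:
  R: 208 + 0.8×(255−208) = 208 + 37.6 = 245.6 → 246
  G: 43 + 0.8×(255−43) = 43 + 169.6 = 212.6 → 213
  B: 147 + 0.8×(255−147) = 147 + 86.4 = 233.4 → 233
  → #f6d5e9
40% tone:
  R: 208 + 0.4×(128−208) = 208 − 32 = 176 → 176
  G: 43 + 0.4×(128−43) = 43 + 34 = 77 → 77
  B: 147 − 7.6 = 139.4 → 139
  → #b04d8b

#f6d5e9, #b04d8b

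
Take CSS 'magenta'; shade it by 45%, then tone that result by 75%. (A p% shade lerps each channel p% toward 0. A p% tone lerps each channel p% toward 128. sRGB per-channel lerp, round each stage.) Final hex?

#836083

CSS magenta is rgb(255, 0, 255).
A 45% shade moves each channel 45% toward 0:
  R: 255 − 114.75 = 140.25 → 140
  G: 0 + 0.45×(0−0) = 0 + 0 = 0 → 0
  B: 255 + 0.45×(0−255) = 255 − 114.75 = 140.25 → 140
After the shade: rgb(140, 0, 140) = #8C008C.
Per channel, c → c + 0.75(128 − c):
  R: 140 + 0.75×(128−140) = 140 − 9 = 131 → 131
  G: 0 + 96 = 96 → 96
  B: 140 + 0.75×(128−140) = 140 − 9 = 131 → 131
rgb(131, 96, 131) = #836083.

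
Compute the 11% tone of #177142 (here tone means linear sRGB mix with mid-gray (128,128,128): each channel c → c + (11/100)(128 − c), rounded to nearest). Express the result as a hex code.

#177142 is rgb(23, 113, 66).
An 11% tone moves each channel 11% toward 128:
  R: 23 + 0.11×(128−23) = 23 + 11.55 = 34.55 → 35
  G: 113 + 0.11×(128−113) = 113 + 1.65 = 114.65 → 115
  B: 66 + 0.11×(128−66) = 66 + 6.82 = 72.82 → 73
rgb(35, 115, 73) = #237349.

#237349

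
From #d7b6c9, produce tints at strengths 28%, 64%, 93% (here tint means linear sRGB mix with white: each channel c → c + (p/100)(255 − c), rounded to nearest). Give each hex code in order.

#e2cad8, #f1e5ec, #fcfafb

#d7b6c9 is rgb(215, 182, 201).
28%: (215 + 11.2 = 226.2→226, 182 + 20.44 = 202.44→202, 201 + 15.12 = 216.12→216) → #e2cad8
64%: (215 + 25.6 = 240.6→241, 182 + 46.72 = 228.72→229, 201 + 34.56 = 235.56→236) → #f1e5ec
93%: (215 + 37.2 = 252.2→252, 182 + 67.89 = 249.89→250, 201 + 50.22 = 251.22→251) → #fcfafb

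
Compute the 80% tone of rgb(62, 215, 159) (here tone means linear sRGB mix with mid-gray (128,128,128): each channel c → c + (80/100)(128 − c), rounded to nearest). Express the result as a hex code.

Per channel, c → c + 0.8(128 − c):
  R: 62 + 0.8×(128−62) = 62 + 52.8 = 114.8 → 115
  G: 215 + 0.8×(128−215) = 215 − 69.6 = 145.4 → 145
  B: 159 + 0.8×(128−159) = 159 − 24.8 = 134.2 → 134
rgb(115, 145, 134) = #739186.

#739186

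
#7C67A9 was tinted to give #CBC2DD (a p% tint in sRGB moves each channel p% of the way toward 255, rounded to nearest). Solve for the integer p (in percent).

60%

#7C67A9 is rgb(124, 103, 169); #CBC2DD is rgb(203, 194, 221).
On the G channel (widest range): 194 ≈ 103 + (p/100)(255 − 103), so p ≈ 100×(194 − 103)/(255 − 103) = 9100/152 = 59.87.
p = 60 reproduces all three channels after rounding.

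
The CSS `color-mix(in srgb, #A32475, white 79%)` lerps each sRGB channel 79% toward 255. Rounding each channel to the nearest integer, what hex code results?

#ECD1E2

#A32475 is rgb(163, 36, 117).
Per channel, c → c + 0.79(255 − c):
  R: 163 + 0.79×(255−163) = 163 + 72.68 = 235.68 → 236
  G: 36 + 0.79×(255−36) = 36 + 173.01 = 209.01 → 209
  B: 117 + 0.79×(255−117) = 117 + 109.02 = 226.02 → 226
rgb(236, 209, 226) = #ECD1E2.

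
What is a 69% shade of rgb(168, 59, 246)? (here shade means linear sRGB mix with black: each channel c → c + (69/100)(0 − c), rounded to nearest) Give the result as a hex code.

#34124c

A 69% shade moves each channel 69% toward 0:
  R: 168 + 0.69×(0−168) = 168 − 115.92 = 52.08 → 52
  G: 59 − 40.71 = 18.29 → 18
  B: 246 + 0.69×(0−246) = 246 − 169.74 = 76.26 → 76
rgb(52, 18, 76) = #34124c.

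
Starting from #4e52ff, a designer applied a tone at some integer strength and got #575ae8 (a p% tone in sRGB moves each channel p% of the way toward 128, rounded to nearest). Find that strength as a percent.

18%

#4e52ff is rgb(78, 82, 255); #575ae8 is rgb(87, 90, 232).
On the B channel (widest range): 232 ≈ 255 + (p/100)(128 − 255), so p ≈ 100×(232 − 255)/(128 − 255) = -2300/-127 = 18.11.
p = 18 reproduces all three channels after rounding.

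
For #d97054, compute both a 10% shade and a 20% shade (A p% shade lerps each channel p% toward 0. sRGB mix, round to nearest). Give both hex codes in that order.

#c3654c, #ae5a43

#d97054 is rgb(217, 112, 84).
10% shade:
  R: 217 + 0.1×(0−217) = 217 − 21.7 = 195.3 → 195
  G: 112 + 0.1×(0−112) = 112 − 11.2 = 100.8 → 101
  B: 84 − 8.4 = 75.6 → 76
  → #c3654c
20% shade:
  R: 217 − 43.4 = 173.6 → 174
  G: 112 + 0.2×(0−112) = 112 − 22.4 = 89.6 → 90
  B: 84 − 16.8 = 67.2 → 67
  → #ae5a43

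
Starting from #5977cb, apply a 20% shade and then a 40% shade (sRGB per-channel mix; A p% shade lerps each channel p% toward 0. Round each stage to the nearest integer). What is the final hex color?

#5977cb is rgb(89, 119, 203).
A 20% shade moves each channel 20% toward 0:
  R: 89 − 17.8 = 71.2 → 71
  G: 119 − 23.8 = 95.2 → 95
  B: 203 + 0.2×(0−203) = 203 − 40.6 = 162.4 → 162
After the shade: rgb(71, 95, 162) = #475fa2.
Per channel, c → c + 0.4(0 − c):
  R: 71 + 0.4×(0−71) = 71 − 28.4 = 42.6 → 43
  G: 95 + 0.4×(0−95) = 95 − 38 = 57 → 57
  B: 162 − 64.8 = 97.2 → 97
rgb(43, 57, 97) = #2b3961.

#2b3961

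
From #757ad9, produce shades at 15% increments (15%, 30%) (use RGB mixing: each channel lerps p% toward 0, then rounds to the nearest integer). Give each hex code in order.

#6368b8, #525598

#757ad9 is rgb(117, 122, 217).
15%: (117 − 17.55 = 99.45→99, 122 − 18.3 = 103.7→104, 217 − 32.55 = 184.45→184) → #6368b8
30%: (117 − 35.1 = 81.9→82, 122 − 36.6 = 85.4→85, 217 − 65.1 = 151.9→152) → #525598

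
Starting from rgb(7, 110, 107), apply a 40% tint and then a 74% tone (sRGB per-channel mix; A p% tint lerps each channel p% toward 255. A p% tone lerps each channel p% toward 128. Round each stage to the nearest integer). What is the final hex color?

Lerp each channel 40% toward 255:
  R: 7 + 99.2 = 106.2 → 106
  G: 110 + 58 = 168 → 168
  B: 107 + 59.2 = 166.2 → 166
After the tint: rgb(106, 168, 166) = #6AA8A6.
A 74% tone moves each channel 74% toward 128:
  R: 106 + 0.74×(128−106) = 106 + 16.28 = 122.28 → 122
  G: 168 − 29.6 = 138.4 → 138
  B: 166 + 0.74×(128−166) = 166 − 28.12 = 137.88 → 138
rgb(122, 138, 138) = #7A8A8A.

#7A8A8A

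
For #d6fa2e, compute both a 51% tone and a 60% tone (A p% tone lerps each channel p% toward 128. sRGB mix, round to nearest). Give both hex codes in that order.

#aabc58, #a2b15f

#d6fa2e is rgb(214, 250, 46).
51% tone:
  R: 214 + 0.51×(128−214) = 214 − 43.86 = 170.14 → 170
  G: 250 + 0.51×(128−250) = 250 − 62.22 = 187.78 → 188
  B: 46 + 0.51×(128−46) = 46 + 41.82 = 87.82 → 88
  → #aabc58
60% tone:
  R: 214 − 51.6 = 162.4 → 162
  G: 250 + 0.6×(128−250) = 250 − 73.2 = 176.8 → 177
  B: 46 + 0.6×(128−46) = 46 + 49.2 = 95.2 → 95
  → #a2b15f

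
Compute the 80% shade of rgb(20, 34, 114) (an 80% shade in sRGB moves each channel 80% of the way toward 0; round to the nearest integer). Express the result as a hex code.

Lerp each channel 80% toward 0:
  R: 20 − 16 = 4 → 4
  G: 34 + 0.8×(0−34) = 34 − 27.2 = 6.8 → 7
  B: 114 + 0.8×(0−114) = 114 − 91.2 = 22.8 → 23
rgb(4, 7, 23) = #040717.

#040717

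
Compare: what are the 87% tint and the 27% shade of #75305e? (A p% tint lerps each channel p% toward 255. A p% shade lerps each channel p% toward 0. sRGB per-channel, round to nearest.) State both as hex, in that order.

#ede4ea, #552345

#75305e is rgb(117, 48, 94).
87% tint:
  R: 117 + 120.06 = 237.06 → 237
  G: 48 + 0.87×(255−48) = 48 + 180.09 = 228.09 → 228
  B: 94 + 0.87×(255−94) = 94 + 140.07 = 234.07 → 234
  → #ede4ea
27% shade:
  R: 117 + 0.27×(0−117) = 117 − 31.59 = 85.41 → 85
  G: 48 + 0.27×(0−48) = 48 − 12.96 = 35.04 → 35
  B: 94 + 0.27×(0−94) = 94 − 25.38 = 68.62 → 69
  → #552345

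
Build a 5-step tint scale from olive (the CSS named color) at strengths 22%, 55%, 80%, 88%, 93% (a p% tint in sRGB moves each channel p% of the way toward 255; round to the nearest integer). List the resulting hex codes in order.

CSS olive is rgb(128, 128, 0).
22%: (128 + 27.94 = 155.94→156, 128 + 27.94 = 155.94→156, 0 + 56.1 = 56.1→56) → #9C9C38
55%: (128 + 69.85 = 197.85→198, 128 + 69.85 = 197.85→198, 0 + 140.25 = 140.25→140) → #C6C68C
80%: (128 + 101.6 = 229.6→230, 128 + 101.6 = 229.6→230, 0 + 204 = 204→204) → #E6E6CC
88%: (128 + 111.76 = 239.76→240, 128 + 111.76 = 239.76→240, 0 + 224.4 = 224.4→224) → #F0F0E0
93%: (128 + 118.11 = 246.11→246, 128 + 118.11 = 246.11→246, 0 + 237.15 = 237.15→237) → #F6F6ED

#9C9C38, #C6C68C, #E6E6CC, #F0F0E0, #F6F6ED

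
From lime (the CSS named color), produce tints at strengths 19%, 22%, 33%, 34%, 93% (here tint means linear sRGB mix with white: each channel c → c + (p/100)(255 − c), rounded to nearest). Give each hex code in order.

#30FF30, #38FF38, #54FF54, #57FF57, #EDFFED

CSS lime is rgb(0, 255, 0).
19%: (0 + 48.45 = 48.45→48, 255→255, 0 + 48.45 = 48.45→48) → #30FF30
22%: (0 + 56.1 = 56.1→56, 255→255, 0 + 56.1 = 56.1→56) → #38FF38
33%: (0 + 84.15 = 84.15→84, 255→255, 0 + 84.15 = 84.15→84) → #54FF54
34%: (0 + 86.7 = 86.7→87, 255→255, 0 + 86.7 = 86.7→87) → #57FF57
93%: (0 + 237.15 = 237.15→237, 255→255, 0 + 237.15 = 237.15→237) → #EDFFED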